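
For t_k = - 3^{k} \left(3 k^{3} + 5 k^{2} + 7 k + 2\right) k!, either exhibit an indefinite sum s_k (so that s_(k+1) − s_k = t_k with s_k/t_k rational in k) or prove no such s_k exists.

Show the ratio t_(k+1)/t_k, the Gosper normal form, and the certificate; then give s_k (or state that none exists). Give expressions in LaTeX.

Ratio r(k) = 3*(3*k**4 + 17*k**3 + 40*k**2 + 43*k + 17)/(3*k**3 + 5*k**2 + 7*k + 2).
Gosper form: A/B · C(k+1)/C(k) with A=3*k + 3, B=1, C=k**3 + 5*k**2/3 + 7*k/3 + 2/3.
Need (3*k + 3)·f(k+1) − (1)·f(k) = k**3 + 5*k**2/3 + 7*k/3 + 2/3.
deg f ≤ 2 (via 1,0,3).
Coefficient equations give f(k) = (k**2 - k + 1)/3.
So s_k = (B(k−1)f/C)·t_k = ((k**2 - k + 1)/(3*k**3 + 5*k**2 + 7*k + 2))·t_k = -3**k*(k**2 - k + 1)*factorial(k).
Δs = -3**k*(3*k**3 + 5*k**2 + 7*k + 2)*factorial(k), as required.

s_k = - 3^{k} \left(k^{2} - k + 1\right) k!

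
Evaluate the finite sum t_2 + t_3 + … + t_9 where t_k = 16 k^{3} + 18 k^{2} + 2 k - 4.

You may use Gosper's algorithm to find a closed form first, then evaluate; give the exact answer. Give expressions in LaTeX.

Σ = 37552

t_(k+1)/t_k = (8*k**3 + 33*k**2 + 43*k + 16)/(8*k**3 + 9*k**2 + k - 2).
So A=1 and B=1, with C=k**3 + 9*k**2/8 + k/8 - 1/4.
Solve (1)·f(k+1) − (1)·f(k) = k**3 + 9*k**2/8 + k/8 - 1/4.
Degrees (0,0,3) ⇒ d ≤ 4.
Coefficient equations give f(k) = k*(2*k**3 - k**2 - 2*k - 1)/8.
R(k) = B(k−1)·f(k)/C(k) = k*(2*k**3 - k**2 - 2*k - 1)/(8*k**3 + 9*k**2 + k - 2); s_k = R·t_k = 2*k*(2*k**3 - k**2 - 2*k - 1).
s_(k+1) − s_k = 16*k**3 + 18*k**2 + 2*k - 4 = t_k.
Sum = s_(10) − s_(2); s_(10) = 37580, s_(2) = 28 ⇒ 37552.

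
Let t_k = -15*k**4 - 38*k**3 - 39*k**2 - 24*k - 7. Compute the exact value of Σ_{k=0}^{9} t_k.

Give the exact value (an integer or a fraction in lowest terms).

Σ = -319210

Compute t_(k+1)/t_k: get (15*k**4 + 98*k**3 + 243*k**2 + 276*k + 123)/(15*k**4 + 38*k**3 + 39*k**2 + 24*k + 7).
A = 1, B = 1, C = k**4 + 38*k**3/15 + 13*k**2/5 + 8*k/5 + 7/15.
Set up (1)·f(k+1) − (1)·f(k) − (k**4 + 38*k**3/15 + 13*k**2/5 + 8*k/5 + 7/15) = 0.
From deg A=0, deg B=0, deg C=4: d=5.
Solving with deg f ≤ 5: f(k) = k*(3*k**4 + 2*k**3 - k**2 + 2*k + 1)/15.
Get s_k = R·t_k = k*(-3*k**4 - 2*k**3 + k**2 - 2*k - 1) with R(k) = B(k−1)f(k)/C(k) = k*(3*k**4 + 2*k**3 - k**2 + 2*k + 1)/(15*k**4 + 38*k**3 + 39*k**2 + 24*k + 7).
Δs = -15*k**4 - 38*k**3 - 39*k**2 - 24*k - 7, as required.
Evaluate s at k=10 and k=0: -319210 and 0; difference -319210.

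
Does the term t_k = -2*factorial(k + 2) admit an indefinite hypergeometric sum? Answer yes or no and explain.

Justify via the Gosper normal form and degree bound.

The ratio is k + 3.
Factor: A=k + 3; B=1; C=1.
Need (k + 3)·f(k+1) − (1)·f(k) = 1.
Degrees (1,0,0) ⇒ d ≤ -1.
Negative degree bound (-1): no f exists, t_k not Gosper-summable.

No — negative degree bound, so no certificate f.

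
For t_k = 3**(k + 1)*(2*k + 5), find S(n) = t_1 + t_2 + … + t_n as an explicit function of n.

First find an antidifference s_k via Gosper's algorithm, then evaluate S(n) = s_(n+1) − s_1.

S(n) = 9*3**n*n + 18*3**n - 18

Ratio r(k) = 3*(2*k + 7)/(2*k + 5).
Gosper form: A/B · C(k+1)/C(k) with A=3, B=1, C=k + 5/2.
f must satisfy (3)·f(k+1) − (1)·f(k) = k + 5/2.
d = 1 from the (0,0,1) case.
A polynomial solution: f(k) = (k + 1)/2.
Get s_k = R·t_k = 3**(k + 1)*(k + 1) with R(k) = B(k−1)f(k)/C(k) = (k + 1)/(2*k + 5).
Check: Δs_k = 3**(k + 1)*(2*k + 5). ✓
Telescope: S(n) = s_(n+1) − s_(1) = 3**(n + 2)*(n + 2) − (18) = 9*3**n*n + 18*3**n - 18.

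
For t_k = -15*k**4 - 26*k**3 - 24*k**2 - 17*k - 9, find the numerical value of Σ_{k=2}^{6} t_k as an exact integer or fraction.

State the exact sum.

Σ = -48095

Compute t_(k+1)/t_k: get (15*k**4 + 86*k**3 + 192*k**2 + 203*k + 91)/(15*k**4 + 26*k**3 + 24*k**2 + 17*k + 9).
Factor: A=1; B=1; C=k**4 + 26*k**3/15 + 8*k**2/5 + 17*k/15 + 3/5.
Key eq: (1)·f(k+1) = (1)·f(k) + (k**4 + 26*k**3/15 + 8*k**2/5 + 17*k/15 + 3/5).
From deg A=0, deg B=0, deg C=4: d=5.
Solving with deg f ≤ 5: f(k) = k*(3*k**4 - k**3 + 3*k + 4)/15.
Get s_k = R·t_k = k*(-3*k**4 + k**3 - 3*k - 4) with R(k) = B(k−1)f(k)/C(k) = k*(3*k**4 - k**3 + 3*k + 4)/(15*k**4 + 26*k**3 + 24*k**2 + 17*k + 9).
Δs = -15*k**4 - 26*k**3 - 24*k**2 - 17*k - 9, as required.
Evaluate s at k=7 and k=2: -48195 and -100; difference -48095.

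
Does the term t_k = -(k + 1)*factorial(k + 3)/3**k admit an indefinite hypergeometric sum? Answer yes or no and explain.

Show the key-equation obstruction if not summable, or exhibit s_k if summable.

Yes. s_k = -3**(1 - k)*factorial(k + 3).

The ratio is (k + 2)*(k + 4)/(3*(k + 1)).
Take A(k)=k/3 + 4/3, B(k)=1, C(k)=k + 1.
f must satisfy (k/3 + 4/3)·f(k+1) − (1)·f(k) = k + 1.
deg f ≤ 0 (via 1,0,1).
Match coefficients ⇒ f(k) = 3.
Certificate R = B(k−1)f/C = 3/(k + 1) gives s_k = -3**(1 - k)*factorial(k + 3).
Verify: -(k + 1)*factorial(k + 3)/3**k matches t_k.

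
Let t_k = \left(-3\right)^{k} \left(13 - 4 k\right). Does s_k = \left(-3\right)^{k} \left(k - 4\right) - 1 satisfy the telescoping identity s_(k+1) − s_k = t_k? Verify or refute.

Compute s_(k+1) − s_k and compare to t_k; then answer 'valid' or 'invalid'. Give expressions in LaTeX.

s_(k+1) = (-3)**(k + 1)*(k - 3) - 1
s_(k+1) − s_k = (-3)**k*(13 - 4*k)
(s_(k+1) − s_k) − t_k = 0

Valid: the claim telescopes to t_k.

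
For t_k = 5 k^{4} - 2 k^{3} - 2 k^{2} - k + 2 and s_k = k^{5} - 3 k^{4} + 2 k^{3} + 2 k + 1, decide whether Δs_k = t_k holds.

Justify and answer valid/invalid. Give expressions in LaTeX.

valid (s_(k+1) − s_k reduces to t_k)

s_(k+1) = k**5 + 2*k**4 - 2*k**2 + k + 3
s_(k+1) − s_k = 5*k**4 - 2*k**3 - 2*k**2 - k + 2
(s_(k+1) − s_k) − t_k = 0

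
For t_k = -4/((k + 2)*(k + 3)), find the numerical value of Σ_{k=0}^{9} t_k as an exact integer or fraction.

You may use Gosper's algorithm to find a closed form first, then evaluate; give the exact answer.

Σ = -5/3

r(k) = (k + 2)/(k + 4) after simplifying.
Factor: A=k + 2; B=k + 4; C=1.
Solve (k + 2)·f(k+1) − (k + 3)·f(k) = 1.
From deg A=1, deg B=1, deg C=0: d=1.
A polynomial solution: f(k) = k/2.
Then R = B(k−1)f/C = k*(k + 3)/2, so s_k = R(k)·t_k = -2*k/(k + 2).
s_(k+1) − s_k = -4/(k**2 + 5*k + 6) = t_k.
Sum = s_(10) − s_(0); s_(10) = -5/3, s_(0) = 0 ⇒ -5/3.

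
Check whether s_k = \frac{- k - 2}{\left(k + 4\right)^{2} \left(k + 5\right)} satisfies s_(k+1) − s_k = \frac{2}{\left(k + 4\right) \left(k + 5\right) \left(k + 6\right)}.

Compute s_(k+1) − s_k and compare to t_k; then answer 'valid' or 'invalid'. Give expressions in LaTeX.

Invalid: residual \frac{2 \left(- 3 k - 14\right)}{k^{5} + 24 k^{4} + 229 k^{3} + 1086 k^{2} + 2560 k + 2400} ≠ 0.

s_(k+1) = (-k - 3)/((k + 5)**2*(k + 6))
s_(k+1) − s_k = ((k + 2)*(k + 5)*(k + 6) - (k + 3)*(k + 4)**2)/((k + 4)**2*(k + 5)**2*(k + 6))
(s_(k+1) − s_k) − t_k = 2*(-3*k - 14)/(k**5 + 24*k**4 + 229*k**3 + 1086*k**2 + 2560*k + 2400)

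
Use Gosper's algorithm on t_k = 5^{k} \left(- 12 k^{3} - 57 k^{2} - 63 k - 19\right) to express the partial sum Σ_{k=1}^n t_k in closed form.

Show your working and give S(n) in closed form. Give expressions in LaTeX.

t_(k+1)/t_k = 5*(12*k**3 + 93*k**2 + 213*k + 151)/(12*k**3 + 57*k**2 + 63*k + 19).
Take A(k)=5, B(k)=1, C(k)=k**3 + 19*k**2/4 + 21*k/4 + 19/12.
Need (5)·f(k+1) − (1)·f(k) = k**3 + 19*k**2/4 + 21*k/4 + 19/12.
Bound: deg f ≤ 3.
Match coefficients ⇒ f(k) = (3*k**3 + 3*k**2 - 3*k + 1)/12.
Get s_k = R·t_k = 5**k*(-3*k**3 - 3*k**2 + 3*k - 1) with R(k) = B(k−1)f(k)/C(k) = (3*k**3 + 3*k**2 - 3*k + 1)/(12*k**3 + 57*k**2 + 63*k + 19).
Check: Δs_k = 5**k*(-12*k**3 - 57*k**2 - 63*k - 19). ✓
s_(n+1) = 5**(n + 1)*(-3*n**3 - 12*n**2 - 12*n - 4) and s_(1) = -20, so S(n) = -15*5**n*n**3 - 60*5**n*n**2 - 60*5**n*n - 20*5**n + 20.

S(n) = - 15 \cdot 5^{n} n^{3} - 60 \cdot 5^{n} n^{2} - 60 \cdot 5^{n} n - 20 \cdot 5^{n} + 20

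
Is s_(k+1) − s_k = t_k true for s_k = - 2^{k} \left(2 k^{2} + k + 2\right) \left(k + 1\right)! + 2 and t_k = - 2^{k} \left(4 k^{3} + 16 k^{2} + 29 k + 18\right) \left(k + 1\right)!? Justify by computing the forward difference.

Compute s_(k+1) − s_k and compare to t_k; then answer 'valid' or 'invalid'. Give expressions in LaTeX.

valid; difference matches t_k

s_(k+1) = -2**(k + 1)*(k + 2*(k + 1)**2 + 3)*factorial(k + 2) + 2
s_(k+1) − s_k = -2**k*(4*k**3 + 16*k**2 + 29*k + 18)*factorial(k + 1)
(s_(k+1) − s_k) − t_k = 0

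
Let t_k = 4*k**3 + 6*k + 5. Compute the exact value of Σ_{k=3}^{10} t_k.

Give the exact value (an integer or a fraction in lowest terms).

t_(k+1)/t_k = (6*k + 4*(k + 1)**3 + 11)/(4*k**3 + 6*k + 5).
Factor: A=1; B=1; C=k**3 + 3*k/2 + 5/4.
Key eq: (1)·f(k+1) = (1)·f(k) + (k**3 + 3*k/2 + 5/4).
Bound: deg f ≤ 4.
Solving with deg f ≤ 4: f(k) = k*(k**3 - 2*k**2 + 4*k + 2)/4.
R(k) = B(k−1)·f(k)/C(k) = k*(k**3 - 2*k**2 + 4*k + 2)/(4*k**3 + 6*k + 5); s_k = R·t_k = k*(k**3 - 2*k**2 + 4*k + 2).
s_(k+1) − s_k = 4*k**3 + 6*k + 5 = t_k.
Σ_(k=3)^(10) t_k = s_(11) − s_(3) = 12485 − (69) = 12416.

Σ = 12416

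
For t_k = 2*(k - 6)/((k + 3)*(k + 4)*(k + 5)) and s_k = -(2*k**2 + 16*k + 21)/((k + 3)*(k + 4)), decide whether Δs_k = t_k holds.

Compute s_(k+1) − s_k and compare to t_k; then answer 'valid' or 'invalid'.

s_(k+1) = (-16*k - 2*(k + 1)**2 - 37)/((k + 4)*(k + 5))
s_(k+1) − s_k = 2*(k - 6)/(k**3 + 12*k**2 + 47*k + 60)
(s_(k+1) − s_k) − t_k = 0

valid; difference matches t_k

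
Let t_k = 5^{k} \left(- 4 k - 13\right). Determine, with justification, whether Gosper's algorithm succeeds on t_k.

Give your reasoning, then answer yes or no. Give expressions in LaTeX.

r(k) = 5*(4*k + 17)/(4*k + 13) after simplifying.
So A=5 and B=1, with C=k + 13/4.
Set up (5)·f(k+1) − (1)·f(k) − (k + 13/4) = 0.
Degrees (0,0,1) ⇒ d ≤ 1.
Solving with deg f ≤ 1: f(k) = (k + 2)/4.
Get s_k = R·t_k = 5**k*(-k - 2) with R(k) = B(k−1)f(k)/C(k) = (k + 2)/(4*k + 13).
s_(k+1) − s_k = 5**k*(-4*k - 13) = t_k.

Yes. s_k = 5^{k} \left(- k - 2\right).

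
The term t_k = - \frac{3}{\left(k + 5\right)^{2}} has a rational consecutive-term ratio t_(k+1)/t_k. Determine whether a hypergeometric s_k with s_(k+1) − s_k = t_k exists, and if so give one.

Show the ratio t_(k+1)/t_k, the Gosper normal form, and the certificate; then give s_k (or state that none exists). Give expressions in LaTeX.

r(k) = (k + 5)**2/(k + 6)**2 after simplifying.
So A=k**2 + 10*k + 25 and B=k**2 + 12*k + 36, with C=1.
Set up (k**2 + 10*k + 25)·f(k+1) − (k**2 + 10*k + 25)·f(k) − (1) = 0.
From deg A=2, deg B=2, deg C=0: d=0.
f = c0 ⇒ A·f(k+1) − B(k−1)·f(k) − C = -1. The system {-1 = 0} is inconsistent; no antidifference.

not Gosper-summable; s_k does not exist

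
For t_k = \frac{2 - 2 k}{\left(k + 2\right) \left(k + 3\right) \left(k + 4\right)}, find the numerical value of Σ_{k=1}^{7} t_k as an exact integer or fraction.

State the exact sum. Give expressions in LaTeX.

Compute t_(k+1)/t_k: get k*(k + 2)/((k - 1)*(k + 5)).
Factor: A=k + 2; B=k + 5; C=k - 1.
f must satisfy (k + 2)·f(k+1) − (k + 4)·f(k) = k - 1.
d = 2 from the (1,1,1) case.
Solve for f: f(k) = k*(k - 7)/12 (degree 2 ≤ 2).
Then R = B(k−1)f/C = k*(k - 7)*(k + 4)/(12*(k - 1)), so s_k = R(k)·t_k = -k*(k - 7)/(6*(k + 2)*(k + 3)).
s_(k+1) − s_k = 2*(1 - k)/(k**3 + 9*k**2 + 26*k + 24) = t_k.
Sum = s_(8) − s_(1); s_(8) = -2/165, s_(1) = 1/12 ⇒ -21/220.

Σ = -21/220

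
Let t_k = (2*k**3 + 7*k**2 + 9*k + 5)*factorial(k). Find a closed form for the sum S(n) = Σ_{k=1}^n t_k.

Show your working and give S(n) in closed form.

S(n) = 2*n**3*factorial(n) + 9*n**2*factorial(n) + 12*n*factorial(n) + 5*factorial(n) - 5

Step 1: r(k) = (2*k**4 + 15*k**3 + 42*k**2 + 52*k + 23)/(2*k**3 + 7*k**2 + 9*k + 5).
A = k + 1, B = 1, C = k**3 + 7*k**2/2 + 9*k/2 + 5/2.
Solve (k + 1)·f(k+1) − (1)·f(k) = k**3 + 7*k**2/2 + 9*k/2 + 5/2.
d = 2 from the (1,0,3) case.
Coefficient equations give f(k) = k*(2*k + 3)/2.
Get s_k = R·t_k = k*(2*k + 3)*factorial(k) with R(k) = B(k−1)f(k)/C(k) = k*(2*k + 3)/(2*k**3 + 7*k**2 + 9*k + 5).
s_(k+1) − s_k = (2*k**3 + 7*k**2 + 9*k + 5)*factorial(k) = t_k.
s_(n+1) = (n + 1)*(2*n + 5)*factorial(n + 1) and s_(1) = 5, so S(n) = 2*n**3*factorial(n) + 9*n**2*factorial(n) + 12*n*factorial(n) + 5*factorial(n) - 5.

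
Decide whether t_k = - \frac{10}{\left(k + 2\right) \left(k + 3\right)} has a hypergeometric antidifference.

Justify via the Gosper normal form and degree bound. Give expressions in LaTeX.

Compute t_(k+1)/t_k: get (k + 2)/(k + 4).
So A=k + 2 and B=k + 4, with C=1.
Set up (k + 2)·f(k+1) − (k + 3)·f(k) − (1) = 0.
Degrees (1,1,0) ⇒ d ≤ 1.
A polynomial solution: f(k) = k/2.
R(k) = B(k−1)·f(k)/C(k) = k*(k + 3)/2; s_k = R·t_k = -5*k/(k + 2).
Check: Δs_k = -10/(k**2 + 5*k + 6). ✓

Yes. s_k = - \frac{5 k}{k + 2}.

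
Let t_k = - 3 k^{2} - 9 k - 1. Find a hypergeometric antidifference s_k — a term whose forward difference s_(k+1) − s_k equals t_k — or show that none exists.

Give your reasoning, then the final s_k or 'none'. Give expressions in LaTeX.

Compute t_(k+1)/t_k: get (3*k**2 + 15*k + 13)/(3*k**2 + 9*k + 1).
So A=1 and B=1, with C=k**2 + 3*k + 1/3.
Set up (1)·f(k+1) − (1)·f(k) − (k**2 + 3*k + 1/3) = 0.
Degrees (0,0,2) ⇒ d ≤ 3.
Match coefficients ⇒ f(k) = k*(k**2 + 3*k - 3)/3.
Certificate R = B(k−1)f/C = k*(k**2 + 3*k - 3)/(3*k**2 + 9*k + 1) gives s_k = k*(-k**2 - 3*k + 3).
Check: Δs_k = -3*k**2 - 9*k - 1. ✓

s_k = k \left(- k^{2} - 3 k + 3\right)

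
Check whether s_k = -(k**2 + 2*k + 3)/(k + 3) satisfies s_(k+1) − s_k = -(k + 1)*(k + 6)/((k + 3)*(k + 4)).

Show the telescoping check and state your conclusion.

s_(k+1) = (-k**2 - 4*k - 6)/(k + 4)
s_(k+1) − s_k = (-k**2 - 7*k - 6)/(k**2 + 7*k + 12)
(s_(k+1) − s_k) − t_k = 0

valid; difference matches t_k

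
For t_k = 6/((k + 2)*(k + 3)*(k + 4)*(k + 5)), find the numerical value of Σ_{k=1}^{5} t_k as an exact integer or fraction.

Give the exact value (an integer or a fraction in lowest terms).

t_(k+1)/t_k = (k + 2)/(k + 6).
Gosper form: A/B · C(k+1)/C(k) with A=k + 2, B=k + 6, C=1.
Key eq: (k + 2)·f(k+1) = (k + 5)·f(k) + (1).
Degrees (1,1,0) ⇒ d ≤ 3.
Solving with deg f ≤ 3: f(k) = k*(k**2 + 9*k + 26)/72.
Then R = B(k−1)f/C = k*(k + 5)*(k**2 + 9*k + 26)/72, so s_k = R(k)·t_k = k*(k**2 + 9*k + 26)/(12*(k + 2)*(k + 3)*(k + 4)).
Check: Δs_k = 6/(k**4 + 14*k**3 + 71*k**2 + 154*k + 120). ✓
Evaluate s at k=6 and k=1: 29/360 and 1/20; difference 11/360.

Σ = 11/360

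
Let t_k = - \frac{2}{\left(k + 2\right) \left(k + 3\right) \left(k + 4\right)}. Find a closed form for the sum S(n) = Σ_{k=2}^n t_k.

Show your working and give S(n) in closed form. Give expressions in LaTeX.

S(n) = \frac{- n^{2} - 7 n + 8}{20 \left(n^{2} + 7 n + 12\right)}

t_(k+1)/t_k = (k + 2)/(k + 5).
Take A(k)=k + 2, B(k)=k + 5, C(k)=1.
f must satisfy (k + 2)·f(k+1) − (k + 4)·f(k) = 1.
From deg A=1, deg B=1, deg C=0: d=2.
Solve for f: f(k) = k*(k + 5)/12 (degree 2 ≤ 2).
Certificate R = B(k−1)f/C = k*(k + 4)*(k + 5)/12 gives s_k = k*(-k - 5)/(6*(k + 2)*(k + 3)).
Verify: -2/(k**3 + 9*k**2 + 26*k + 24) matches t_k.
Telescope: S(n) = s_(n+1) − s_(2) = (-n**2 - 7*n - 6)/(6*(n**2 + 7*n + 12)) − (-7/60) = (-n**2 - 7*n + 8)/(20*(n**2 + 7*n + 12)).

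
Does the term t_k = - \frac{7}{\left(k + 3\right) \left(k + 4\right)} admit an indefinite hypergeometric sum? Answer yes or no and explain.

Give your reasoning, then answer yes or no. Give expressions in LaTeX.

Yes. s_k = - \frac{7 k}{3 k + 9}.

Ratio r(k) = (k + 3)/(k + 5).
Take A(k)=k + 3, B(k)=k + 5, C(k)=1.
Key eq: (k + 3)·f(k+1) = (k + 4)·f(k) + (1).
Degrees (1,1,0) ⇒ d ≤ 1.
Solving with deg f ≤ 1: f(k) = k/3.
Get s_k = R·t_k = -7*k/(3*k + 9) with R(k) = B(k−1)f(k)/C(k) = k*(k + 4)/3.
Δs = -7/(k**2 + 7*k + 12), as required.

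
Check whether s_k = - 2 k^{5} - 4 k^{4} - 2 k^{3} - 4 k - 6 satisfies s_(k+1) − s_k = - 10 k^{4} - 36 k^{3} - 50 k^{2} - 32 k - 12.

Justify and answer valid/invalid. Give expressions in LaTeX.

valid (s_(k+1) − s_k reduces to t_k)

s_(k+1) = -4*k - 2*(k + 1)**5 - 4*(k + 1)**4 - 2*(k + 1)**3 - 10
s_(k+1) − s_k = -10*k**4 - 36*k**3 - 50*k**2 - 32*k - 12
(s_(k+1) − s_k) − t_k = 0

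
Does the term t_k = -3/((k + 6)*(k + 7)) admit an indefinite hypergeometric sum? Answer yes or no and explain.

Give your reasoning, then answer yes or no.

Ratio r(k) = (k + 6)/(k + 8).
A = k + 6, B = k + 8, C = 1.
Solve (k + 6)·f(k+1) − (k + 7)·f(k) = 1.
deg f ≤ 1 (via 1,1,0).
Solve for f: f(k) = k/6 (degree 1 ≤ 1).
Certificate R = B(k−1)f/C = k*(k + 7)/6 gives s_k = -k/(2*k + 12).
Δs = -3/(k**2 + 13*k + 42), as required.

Yes. s_k = -k/(2*k + 12).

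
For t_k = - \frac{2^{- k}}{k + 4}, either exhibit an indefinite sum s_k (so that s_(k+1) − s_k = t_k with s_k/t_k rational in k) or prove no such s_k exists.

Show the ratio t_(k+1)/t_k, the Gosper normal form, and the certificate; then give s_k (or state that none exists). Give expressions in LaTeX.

Compute t_(k+1)/t_k: get (k + 4)/(2*(k + 5)).
So A=k/2 + 2 and B=k + 5, with C=1.
Set up (k/2 + 2)·f(k+1) − (k + 4)·f(k) − (1) = 0.
deg f ≤ -1 (via 1,1,0).
Bound -1 < 0, so the key equation has no polynomial solution.

no hypergeometric antidifference exists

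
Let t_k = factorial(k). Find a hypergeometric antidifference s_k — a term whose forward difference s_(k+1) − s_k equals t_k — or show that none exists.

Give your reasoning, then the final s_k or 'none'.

t_(k+1)/t_k = k + 1.
Normal form (A,B,C) = (k + 1, 1, 1).
Set up (k + 1)·f(k+1) − (1)·f(k) − (1) = 0.
Degrees (1,0,0) ⇒ d ≤ -1.
d = -1 < 0 ⇒ no nonzero polynomial f; not summable.

no hypergeometric antidifference exists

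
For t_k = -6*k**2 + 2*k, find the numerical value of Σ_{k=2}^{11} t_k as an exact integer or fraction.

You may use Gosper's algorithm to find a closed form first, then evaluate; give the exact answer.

t_(k+1)/t_k = (-k + 3*(k + 1)**2 - 1)/(k*(3*k - 1)).
Gosper form: A/B · C(k+1)/C(k) with A=1, B=1, C=k**2 - k/3.
Need (1)·f(k+1) − (1)·f(k) = k**2 - k/3.
From deg A=0, deg B=0, deg C=2: d=3.
Match coefficients ⇒ f(k) = k*(k - 1)**2/3.
Then R = B(k−1)f/C = (k - 1)**2/(3*k - 1), so s_k = R(k)·t_k = 2*k*(-k**2 + 2*k - 1).
Verify: 2*k*(1 - 3*k) matches t_k.
Evaluate s at k=12 and k=2: -2904 and -4; difference -2900.

Σ = -2900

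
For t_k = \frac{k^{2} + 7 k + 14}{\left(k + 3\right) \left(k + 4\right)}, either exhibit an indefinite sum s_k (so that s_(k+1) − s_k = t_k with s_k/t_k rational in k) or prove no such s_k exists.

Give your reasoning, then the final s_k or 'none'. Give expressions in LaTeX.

Compute t_(k+1)/t_k: get (k + 3)*(7*k + (k + 1)**2 + 21)/((k + 5)*(k**2 + 7*k + 14)).
So A=k + 3 and B=k + 5, with C=k**2 + 7*k + 14.
f must satisfy (k + 3)·f(k+1) − (k + 4)·f(k) = k**2 + 7*k + 14.
From deg A=1, deg B=1, deg C=2: d=2.
A polynomial solution: f(k) = k*(3*k + 11)/3.
R(k) = B(k−1)·f(k)/C(k) = k*(k + 4)*(3*k + 11)/(3*(k**2 + 7*k + 14)); s_k = R·t_k = k*(3*k + 11)/(3*(k + 3)).
s_(k+1) − s_k = (k**2 + 7*k + 14)/(k**2 + 7*k + 12) = t_k.

s_k = \frac{k \left(3 k + 11\right)}{3 \left(k + 3\right)}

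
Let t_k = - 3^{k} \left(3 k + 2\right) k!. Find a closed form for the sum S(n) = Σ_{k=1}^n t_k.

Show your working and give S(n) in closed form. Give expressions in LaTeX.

t_(k+1)/t_k = 3*(k + 1)*(3*k + 5)/(3*k + 2).
A = 3*k + 3, B = 1, C = k + 2/3.
Key eq: (3*k + 3)·f(k+1) = (1)·f(k) + (k + 2/3).
From deg A=1, deg B=0, deg C=1: d=0.
Coefficient equations give f(k) = 1/3.
R(k) = B(k−1)·f(k)/C(k) = 1/(3*k + 2); s_k = R·t_k = -3**k*factorial(k).
Check: Δs_k = -3**k*(3*k + 2)*factorial(k). ✓
Evaluate: s_(n+1) = -3**(n + 1)*factorial(n + 1); subtract s_(1) = -3 ⇒ S(n) = -3*3**n*factorial(n + 1) + 3.

S(n) = - 3 \cdot 3^{n} \left(n + 1\right)! + 3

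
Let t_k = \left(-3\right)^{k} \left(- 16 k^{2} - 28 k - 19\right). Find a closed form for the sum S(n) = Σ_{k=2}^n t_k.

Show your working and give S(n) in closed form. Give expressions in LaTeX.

S(n) = - 12 \left(-3\right)^{n} n^{2} - 27 \left(-3\right)^{n} n - 18 \left(-3\right)^{n} - 171

The ratio is 3*(-16*k**2 - 60*k - 63)/(16*k**2 + 28*k + 19).
Factor: A=-3; B=1; C=k**2 + 7*k/4 + 19/16.
Need (-3)·f(k+1) − (1)·f(k) = k**2 + 7*k/4 + 19/16.
From deg A=0, deg B=0, deg C=2: d=2.
Solving with deg f ≤ 2: f(k) = -(4*k**2 + k + 1)/16.
Certificate R = B(k−1)f/C = -(4*k**2 + k + 1)/(16*k**2 + 28*k + 19) gives s_k = (-3)**k*(4*k**2 + k + 1).
Verify: (-3)**k*(-16*k**2 - 28*k - 19) matches t_k.
Telescope: S(n) = s_(n+1) − s_(2) = (-3)**(n + 1)*(4*n**2 + 9*n + 6) − (171) = -12*(-3)**n*n**2 - 27*(-3)**n*n - 18*(-3)**n - 171.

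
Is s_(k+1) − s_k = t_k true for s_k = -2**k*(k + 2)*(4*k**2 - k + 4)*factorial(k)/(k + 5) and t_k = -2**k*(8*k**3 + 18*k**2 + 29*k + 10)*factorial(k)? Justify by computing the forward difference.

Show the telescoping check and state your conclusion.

s_(k+1) = -2**(k + 1)*(k + 3)*(4*k**2 + 7*k + 7)*factorial(k + 1)/(k + 6)
s_(k+1) − s_k = -2**k*(8*k**5 + 82*k**4 + 293*k**3 + 524*k**2 + 512*k + 162)*factorial(k)/((k + 5)*(k + 6))
(s_(k+1) − s_k) − t_k = 3*2**k*(8*k**4 + 58*k**3 + 115*k**2 + 156*k + 46)*factorial(k)/((k + 5)*(k + 6))

Invalid: residual 3*2**k*(8*k**4 + 58*k**3 + 115*k**2 + 156*k + 46)*factorial(k)/((k + 5)*(k + 6)) ≠ 0.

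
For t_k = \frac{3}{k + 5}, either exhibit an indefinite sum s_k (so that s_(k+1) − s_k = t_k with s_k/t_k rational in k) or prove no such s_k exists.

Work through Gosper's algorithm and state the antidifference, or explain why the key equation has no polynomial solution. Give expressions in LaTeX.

none (Gosper's algorithm certifies no s_k)

Step 1: r(k) = (k + 5)/(k + 6).
A = k + 5, B = k + 6, C = 1.
f must satisfy (k + 5)·f(k+1) − (k + 5)·f(k) = 1.
Bound: deg f ≤ 0.
Write f(k) = c0. Then LHS − RHS = -1, requiring -1 = 0: contradictory. No certificate.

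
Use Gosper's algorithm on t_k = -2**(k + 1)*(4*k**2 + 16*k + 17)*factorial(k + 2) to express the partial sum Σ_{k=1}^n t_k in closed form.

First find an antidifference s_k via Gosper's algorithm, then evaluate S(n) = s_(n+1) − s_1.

t_(k+1)/t_k = 2*(4*k**3 + 36*k**2 + 109*k + 111)/(4*k**2 + 16*k + 17).
A = 2*k + 6, B = 1, C = k**2 + 4*k + 17/4.
Solve (2*k + 6)·f(k+1) − (1)·f(k) = k**2 + 4*k + 17/4.
deg f ≤ 1 (via 1,0,2).
Solving with deg f ≤ 1: f(k) = (2*k + 1)/4.
Then R = B(k−1)f/C = (2*k + 1)/(4*k**2 + 16*k + 17), so s_k = R(k)·t_k = -2**(k + 1)*(2*k + 1)*factorial(k + 2).
Check: Δs_k = -2**(k + 1)*(4*k**2 + 16*k + 17)*factorial(k + 2). ✓
s_(n+1) = -2**(n + 2)*(2*n + 3)*factorial(n + 3) and s_(1) = -72, so S(n) = -8*2**n*n*factorial(n + 3) - 12*2**n*factorial(n + 3) + 72.

S(n) = -8*2**n*n*factorial(n + 3) - 12*2**n*factorial(n + 3) + 72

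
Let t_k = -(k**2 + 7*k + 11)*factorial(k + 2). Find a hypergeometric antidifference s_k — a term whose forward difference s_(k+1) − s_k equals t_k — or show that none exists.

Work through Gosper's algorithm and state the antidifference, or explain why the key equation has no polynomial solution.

s_k = -(k + 4)*factorial(k + 2)

t_(k+1)/t_k = (k + 3)*(7*k + (k + 1)**2 + 18)/(k**2 + 7*k + 11).
Factor: A=k + 3; B=1; C=k**2 + 7*k + 11.
Solve (k + 3)·f(k+1) − (1)·f(k) = k**2 + 7*k + 11.
d = 1 from the (1,0,2) case.
Solving with deg f ≤ 1: f(k) = k + 4.
Certificate R = B(k−1)f/C = (k + 4)/(k**2 + 7*k + 11) gives s_k = -(k + 4)*factorial(k + 2).
s_(k+1) − s_k = -(k**2 + 7*k + 11)*factorial(k + 2) = t_k.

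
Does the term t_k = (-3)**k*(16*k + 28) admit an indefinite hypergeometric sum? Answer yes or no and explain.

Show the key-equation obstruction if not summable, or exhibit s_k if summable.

Yes. s_k = -4*(-3)**k*(k + 1).

Ratio r(k) = 3*(-4*k - 11)/(4*k + 7).
Normal form (A,B,C) = (-3, 1, k + 7/4).
Need (-3)·f(k+1) − (1)·f(k) = k + 7/4.
deg f ≤ 1 (via 0,0,1).
Solve for f: f(k) = -(k + 1)/4 (degree 1 ≤ 1).
So s_k = (B(k−1)f/C)·t_k = (-(k + 1)/(4*k + 7))·t_k = -4*(-3)**k*(k + 1).
Verify: (-3)**k*(16*k + 28) matches t_k.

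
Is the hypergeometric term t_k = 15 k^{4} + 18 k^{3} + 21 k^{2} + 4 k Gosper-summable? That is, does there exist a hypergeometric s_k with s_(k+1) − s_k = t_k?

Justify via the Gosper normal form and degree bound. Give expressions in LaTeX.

Yes. s_k = k \left(3 k^{4} - 3 k^{3} + 3 k^{2} - 4 k + 1\right).

r(k) = (15*k**4 + 78*k**3 + 165*k**2 + 160*k + 58)/(k*(15*k**3 + 18*k**2 + 21*k + 4)) after simplifying.
Normal form (A,B,C) = (1, 1, k**4 + 6*k**3/5 + 7*k**2/5 + 4*k/15).
Set up (1)·f(k+1) − (1)·f(k) − (k**4 + 6*k**3/5 + 7*k**2/5 + 4*k/15) = 0.
Bound: deg f ≤ 5.
A polynomial solution: f(k) = k*(k - 1)*(3*k**3 + 3*k - 1)/15.
So s_k = (B(k−1)f/C)·t_k = ((k - 1)*(3*k**3 + 3*k - 1)/(15*k**3 + 18*k**2 + 21*k + 4))·t_k = k*(3*k**4 - 3*k**3 + 3*k**2 - 4*k + 1).
Check: Δs_k = k*(15*k**3 + 18*k**2 + 21*k + 4). ✓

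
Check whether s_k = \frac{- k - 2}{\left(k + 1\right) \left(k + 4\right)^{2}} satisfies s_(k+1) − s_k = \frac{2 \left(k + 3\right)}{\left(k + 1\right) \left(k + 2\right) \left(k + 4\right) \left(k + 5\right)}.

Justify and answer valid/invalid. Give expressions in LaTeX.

s_(k+1) = (-k - 3)/((k + 2)*(k + 5)**2)
s_(k+1) − s_k = (-(k + 1)*(k + 3)*(k + 4)**2 + (k + 2)**2*(k + 5)**2)/((k + 1)*(k + 2)*(k + 4)**2*(k + 5)**2)
(s_(k+1) − s_k) − t_k = 2*(-3*k**2 - 21*k - 34)/(k**6 + 21*k**5 + 177*k**4 + 759*k**3 + 1722*k**2 + 1920*k + 800)

Invalid: residual \frac{2 \left(- 3 k^{2} - 21 k - 34\right)}{k^{6} + 21 k^{5} + 177 k^{4} + 759 k^{3} + 1722 k^{2} + 1920 k + 800} ≠ 0.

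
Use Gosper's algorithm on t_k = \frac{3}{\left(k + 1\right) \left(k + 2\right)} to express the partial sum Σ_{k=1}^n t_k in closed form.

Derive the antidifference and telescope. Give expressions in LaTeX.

r(k) = (k + 1)/(k + 3) after simplifying.
Normal form (A,B,C) = (k + 1, k + 3, 1).
Set up (k + 1)·f(k+1) − (k + 2)·f(k) − (1) = 0.
From deg A=1, deg B=1, deg C=0: d=1.
Coefficient equations give f(k) = k.
Get s_k = R·t_k = 3*k/(k + 1) with R(k) = B(k−1)f(k)/C(k) = k*(k + 2).
Check: Δs_k = 3/(k**2 + 3*k + 2). ✓
Σ_(k=1)^n t_k = s_(n+1) − s_(1) = (3*(n + 1)/(n + 2)) − (3/2), i.e. 3*n/(2*(n + 2)).

S(n) = \frac{3 n}{2 \left(n + 2\right)}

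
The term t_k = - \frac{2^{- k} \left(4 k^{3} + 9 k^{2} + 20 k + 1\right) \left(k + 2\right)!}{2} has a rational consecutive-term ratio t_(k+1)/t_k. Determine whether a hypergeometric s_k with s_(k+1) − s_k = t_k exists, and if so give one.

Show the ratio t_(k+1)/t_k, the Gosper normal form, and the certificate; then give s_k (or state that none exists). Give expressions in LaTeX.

r(k) = (4*k**4 + 33*k**3 + 113*k**2 + 184*k + 102)/(2*(4*k**3 + 9*k**2 + 20*k + 1)) after simplifying.
So A=k/2 + 3/2 and B=1, with C=k**3 + 9*k**2/4 + 5*k + 1/4.
Need (k/2 + 3/2)·f(k+1) − (1)·f(k) = k**3 + 9*k**2/4 + 5*k + 1/4.
Degrees (1,0,3) ⇒ d ≤ 2.
Match coefficients ⇒ f(k) = (4*k**2 - 3*k - 2)/2.
Get s_k = R·t_k = (-4*k**2 + 3*k + 2)*factorial(k + 2)/2**k with R(k) = B(k−1)f(k)/C(k) = 2*(4*k**2 - 3*k - 2)/(4*k**3 + 9*k**2 + 20*k + 1).
Δs = -(4*k**3 + 9*k**2 + 20*k + 1)*factorial(k + 2)/(2*2**k), as required.

s_k = 2^{- k} \left(- 4 k^{2} + 3 k + 2\right) \left(k + 2\right)!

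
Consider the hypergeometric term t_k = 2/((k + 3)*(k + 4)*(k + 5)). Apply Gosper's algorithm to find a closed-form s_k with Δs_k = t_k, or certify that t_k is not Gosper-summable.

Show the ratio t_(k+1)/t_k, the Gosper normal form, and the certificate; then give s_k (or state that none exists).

s_k = k*(k + 7)/(12*(k + 3)*(k + 4))

t_(k+1)/t_k = (k + 3)/(k + 6).
Take A(k)=k + 3, B(k)=k + 6, C(k)=1.
Set up (k + 3)·f(k+1) − (k + 5)·f(k) − (1) = 0.
deg f ≤ 2 (via 1,1,0).
Coefficient equations give f(k) = k*(k + 7)/24.
R(k) = B(k−1)·f(k)/C(k) = k*(k + 5)*(k + 7)/24; s_k = R·t_k = k*(k + 7)/(12*(k + 3)*(k + 4)).
Verify: 2/(k**3 + 12*k**2 + 47*k + 60) matches t_k.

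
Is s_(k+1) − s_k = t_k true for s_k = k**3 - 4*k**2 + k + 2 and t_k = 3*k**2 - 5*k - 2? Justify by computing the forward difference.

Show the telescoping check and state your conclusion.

s_(k+1) = k*(k**2 - k - 4)
s_(k+1) − s_k = 3*k**2 - 5*k - 2
(s_(k+1) − s_k) − t_k = 0

valid; difference matches t_k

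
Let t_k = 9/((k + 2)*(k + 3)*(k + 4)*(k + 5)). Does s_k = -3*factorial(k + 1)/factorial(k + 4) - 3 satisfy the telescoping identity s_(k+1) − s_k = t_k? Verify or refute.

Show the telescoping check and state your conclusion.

s_(k+1) = -3*factorial(k + 2)/factorial(k + 5) - 3
s_(k+1) − s_k = 9/((k + 2)*(k + 3)*(k + 4)*(k + 5))
(s_(k+1) − s_k) − t_k = 0

Valid: the claim telescopes to t_k.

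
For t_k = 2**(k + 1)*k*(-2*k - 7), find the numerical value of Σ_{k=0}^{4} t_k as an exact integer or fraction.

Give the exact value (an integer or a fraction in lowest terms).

Ratio r(k) = 2*(k + 1)*(2*k + 9)/(k*(2*k + 7)).
Normal form (A,B,C) = (2, 1, k**2 + 7*k/2).
Set up (2)·f(k+1) − (1)·f(k) − (k**2 + 7*k/2) = 0.
From deg A=0, deg B=0, deg C=2: d=2.
Coefficient equations give f(k) = (2*k**2 - k - 2)/2.
R(k) = B(k−1)·f(k)/C(k) = (2*k**2 - k - 2)/(k*(2*k + 7)); s_k = R·t_k = 2**(k + 1)*(-2*k**2 + k + 2).
s_(k+1) − s_k = 2**(k + 1)*k*(-2*k - 7) = t_k.
Evaluate s at k=5 and k=0: -2752 and 4; difference -2756.

Σ = -2756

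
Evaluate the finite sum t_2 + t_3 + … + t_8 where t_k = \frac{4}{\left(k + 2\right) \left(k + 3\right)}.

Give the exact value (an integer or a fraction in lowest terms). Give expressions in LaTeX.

Step 1: r(k) = (k + 2)/(k + 4).
A = k + 2, B = k + 4, C = 1.
Key eq: (k + 2)·f(k+1) = (k + 3)·f(k) + (1).
Degrees (1,1,0) ⇒ d ≤ 1.
Match coefficients ⇒ f(k) = k/2.
So s_k = (B(k−1)f/C)·t_k = (k*(k + 3)/2)·t_k = 2*k/(k + 2).
Check: Δs_k = 4/(k**2 + 5*k + 6). ✓
Evaluate s at k=9 and k=2: 18/11 and 1; difference 7/11.

Σ = 7/11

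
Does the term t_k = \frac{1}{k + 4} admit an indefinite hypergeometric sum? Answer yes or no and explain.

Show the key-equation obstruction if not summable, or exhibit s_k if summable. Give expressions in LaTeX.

No; the coefficient equations for f are inconsistent.

t_(k+1)/t_k = (k + 4)/(k + 5).
So A=k + 4 and B=k + 5, with C=1.
Need (k + 4)·f(k+1) − (k + 4)·f(k) = 1.
deg f ≤ 0 (via 1,1,0).
Put f(k) = c0: A·f(k+1) − B(k−1)·f(k) − C = -1; need -1 = 0 — inconsistent ⇒ no f, not summable.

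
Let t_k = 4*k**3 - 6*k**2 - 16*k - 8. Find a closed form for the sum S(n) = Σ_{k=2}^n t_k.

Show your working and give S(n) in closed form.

The ratio is (2*k**3 + 3*k**2 - 8*k - 13)/(2*k**3 - 3*k**2 - 8*k - 4).
So A=1 and B=1, with C=k**3 - 3*k**2/2 - 4*k - 2.
Set up (1)·f(k+1) − (1)·f(k) − (k**3 - 3*k**2/2 - 4*k - 2) = 0.
Degrees (0,0,3) ⇒ d ≤ 4.
Solving with deg f ≤ 4: f(k) = k*(k**3 - 4*k**2 - 4*k - 1)/4.
So s_k = (B(k−1)f/C)·t_k = (k*(k**3 - 4*k**2 - 4*k - 1)/(2*(2*k**3 - 3*k**2 - 8*k - 4)))·t_k = k*(k**3 - 4*k**2 - 4*k - 1).
Verify: 4*k**3 - 6*k**2 - 16*k - 8 matches t_k.
Evaluate: s_(n+1) = n**4 - 10*n**2 - 17*n - 8; subtract s_(2) = -34 ⇒ S(n) = n**4 - 10*n**2 - 17*n + 26.

S(n) = n**4 - 10*n**2 - 17*n + 26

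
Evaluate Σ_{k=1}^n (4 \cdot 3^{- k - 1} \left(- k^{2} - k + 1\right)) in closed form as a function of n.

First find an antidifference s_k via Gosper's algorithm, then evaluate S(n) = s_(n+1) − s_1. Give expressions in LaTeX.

The ratio is (k + (k + 1)**2)/(3*(k**2 + k - 1)).
Normal form (A,B,C) = (1/3, 1, k**2 + k - 1).
Key eq: (1/3)·f(k+1) = (1)·f(k) + (k**2 + k - 1).
From deg A=0, deg B=0, deg C=2: d=2.
Coefficient equations give f(k) = -3*(2*k**2 + 4*k + 1)/4.
Certificate R = B(k−1)f/C = -3*(2*k**2 + 4*k + 1)/(4*(k**2 + k - 1)) gives s_k = (2*k**2 + 4*k + 1)/3**k.
s_(k+1) − s_k = 4*3**(-k - 1)*(-k**2 - k + 1) = t_k.
Telescope: S(n) = s_(n+1) − s_(1) = 3**(-n - 1)*(2*n**2 + 8*n + 7) − (7/3) = 3**(-n - 1)*(-7*3**n + 2*n**2 + 8*n + 7).

S(n) = 3^{- n - 1} \left(- 7 \cdot 3^{n} + 2 n^{2} + 8 n + 7\right)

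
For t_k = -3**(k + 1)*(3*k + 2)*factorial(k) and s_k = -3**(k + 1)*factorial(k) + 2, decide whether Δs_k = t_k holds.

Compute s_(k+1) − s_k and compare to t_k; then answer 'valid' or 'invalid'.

s_(k+1) = -3**(k + 2)*factorial(k + 1) + 2
s_(k+1) − s_k = -3**(k + 1)*(3*k + 2)*factorial(k)
(s_(k+1) − s_k) − t_k = 0

Valid — Δs_k = t_k.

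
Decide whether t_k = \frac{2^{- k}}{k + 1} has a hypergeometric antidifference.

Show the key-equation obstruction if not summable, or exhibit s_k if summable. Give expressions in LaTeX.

No — key equation has no polynomial f.

Step 1: r(k) = (k + 1)/(2*(k + 2)).
Gosper form: A/B · C(k+1)/C(k) with A=k/2 + 1/2, B=k + 2, C=1.
Set up (k/2 + 1/2)·f(k+1) − (k + 1)·f(k) − (1) = 0.
Bound: deg f ≤ -1.
d = -1 < 0 ⇒ no nonzero polynomial f; not summable.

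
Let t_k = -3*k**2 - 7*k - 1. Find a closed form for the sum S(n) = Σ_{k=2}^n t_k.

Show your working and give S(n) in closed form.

The ratio is (3*k**2 + 13*k + 11)/(3*k**2 + 7*k + 1).
Normal form (A,B,C) = (1, 1, k**2 + 7*k/3 + 1/3).
f must satisfy (1)·f(k+1) − (1)·f(k) = k**2 + 7*k/3 + 1/3.
d = 3 from the (0,0,2) case.
Solve for f: f(k) = k*(k**2 + 2*k - 2)/3 (degree 3 ≤ 3).
Certificate R = B(k−1)f/C = k*(k**2 + 2*k - 2)/(3*k**2 + 7*k + 1) gives s_k = k*(-k**2 - 2*k + 2).
s_(k+1) − s_k = -3*k**2 - 7*k - 1 = t_k.
s_(n+1) = -n**3 - 5*n**2 - 5*n - 1 and s_(2) = -12, so S(n) = -n**3 - 5*n**2 - 5*n + 11.

S(n) = -n**3 - 5*n**2 - 5*n + 11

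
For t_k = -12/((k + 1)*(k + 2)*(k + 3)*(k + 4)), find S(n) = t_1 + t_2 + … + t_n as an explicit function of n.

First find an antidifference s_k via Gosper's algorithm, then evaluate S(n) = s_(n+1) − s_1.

S(n) = n*(-n**2 - 9*n - 26)/(6*(n**3 + 9*n**2 + 26*n + 24))

Step 1: r(k) = (k + 1)/(k + 5).
Normal form (A,B,C) = (k + 1, k + 5, 1).
Key eq: (k + 1)·f(k+1) = (k + 4)·f(k) + (1).
Bound: deg f ≤ 3.
Solving with deg f ≤ 3: f(k) = k*(k**2 + 6*k + 11)/18.
So s_k = (B(k−1)f/C)·t_k = (k*(k + 4)*(k**2 + 6*k + 11)/18)·t_k = 2*k*(-k**2 - 6*k - 11)/(3*(k + 1)*(k + 2)*(k + 3)).
Check: Δs_k = -12/(k**4 + 10*k**3 + 35*k**2 + 50*k + 24). ✓
s_(n+1) = 2*(-n**3 - 9*n**2 - 26*n - 18)/(3*(n**3 + 9*n**2 + 26*n + 24)) and s_(1) = -1/2, so S(n) = n*(-n**2 - 9*n - 26)/(6*(n**3 + 9*n**2 + 26*n + 24)).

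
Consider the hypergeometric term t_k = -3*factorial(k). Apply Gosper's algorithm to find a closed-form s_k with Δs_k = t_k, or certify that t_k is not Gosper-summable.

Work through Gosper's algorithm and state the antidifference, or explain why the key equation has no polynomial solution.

The ratio is k + 1.
So A=k + 1 and B=1, with C=1.
Key eq: (k + 1)·f(k+1) = (1)·f(k) + (1).
Degrees (1,0,0) ⇒ d ≤ -1.
Bound -1 < 0, so the key equation has no polynomial solution.

none — t_k is not Gosper-summable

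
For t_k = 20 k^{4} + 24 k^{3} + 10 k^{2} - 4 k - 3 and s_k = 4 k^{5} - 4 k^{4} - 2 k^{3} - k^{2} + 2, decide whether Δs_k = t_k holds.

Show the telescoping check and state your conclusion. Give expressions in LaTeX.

Valid: the claim telescopes to t_k.

s_(k+1) = 4*k**5 + 16*k**4 + 22*k**3 + 9*k**2 - 4*k - 1
s_(k+1) − s_k = 20*k**4 + 24*k**3 + 10*k**2 - 4*k - 3
(s_(k+1) − s_k) − t_k = 0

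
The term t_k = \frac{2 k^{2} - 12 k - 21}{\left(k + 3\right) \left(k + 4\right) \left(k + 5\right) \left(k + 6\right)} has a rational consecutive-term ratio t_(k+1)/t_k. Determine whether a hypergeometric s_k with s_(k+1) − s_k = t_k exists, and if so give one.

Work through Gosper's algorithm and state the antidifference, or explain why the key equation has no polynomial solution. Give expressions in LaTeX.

t_(k+1)/t_k = (k + 3)*(12*k - 2*(k + 1)**2 + 33)/((k + 7)*(-2*k**2 + 12*k + 21)).
Normal form (A,B,C) = (k + 3, k + 7, k**2 - 6*k - 21/2).
Set up (k + 3)·f(k+1) − (k + 6)·f(k) − (k**2 - 6*k - 21/2) = 0.
deg f ≤ 3 (via 1,1,2).
Solving with deg f ≤ 3: f(k) = -k*(k**2 + 42*k + 62)/30.
Get s_k = R·t_k = k*(-k**2 - 42*k - 62)/(15*(k + 3)*(k + 4)*(k + 5)) with R(k) = B(k−1)f(k)/C(k) = -k*(k + 6)*(k**2 + 42*k + 62)/(15*(2*k**2 - 12*k - 21)).
s_(k+1) − s_k = (2*k**2 - 12*k - 21)/(k**4 + 18*k**3 + 119*k**2 + 342*k + 360) = t_k.

s_k = \frac{k \left(- k^{2} - 42 k - 62\right)}{15 \left(k + 3\right) \left(k + 4\right) \left(k + 5\right)}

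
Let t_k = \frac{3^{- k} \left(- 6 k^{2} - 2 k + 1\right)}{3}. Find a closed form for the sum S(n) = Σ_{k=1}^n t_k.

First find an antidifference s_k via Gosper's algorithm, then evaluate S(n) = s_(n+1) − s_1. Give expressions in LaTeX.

S(n) = 3^{- n - 1} \left(- 10 \cdot 3^{n} + 3 n^{2} + 10 n + 10\right)

Compute t_(k+1)/t_k: get (6*k**2 + 14*k + 7)/(3*(6*k**2 + 2*k - 1)).
So A=1/3 and B=1, with C=k**2 + k/3 - 1/6.
f must satisfy (1/3)·f(k+1) − (1)·f(k) = k**2 + k/3 - 1/6.
Degrees (0,0,2) ⇒ d ≤ 2.
Match coefficients ⇒ f(k) = -(3*k**2 + 4*k + 3)/2.
Certificate R = B(k−1)f/C = -3*(3*k**2 + 4*k + 3)/(6*k**2 + 2*k - 1) gives s_k = (3*k**2 + 4*k + 3)/3**k.
Check: Δs_k = (-6*k**2 - 2*k + 1)/(3*3**k). ✓
Σ_(k=1)^n t_k = s_(n+1) − s_(1) = (3**(-n - 1)*(3*n**2 + 10*n + 10)) − (10/3), i.e. 3**(-n - 1)*(-10*3**n + 3*n**2 + 10*n + 10).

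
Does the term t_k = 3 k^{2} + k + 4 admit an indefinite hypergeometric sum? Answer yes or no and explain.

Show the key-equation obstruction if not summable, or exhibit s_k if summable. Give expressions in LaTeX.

Yes. s_k = k \left(k^{2} - k + 4\right).

Step 1: r(k) = (k + 3*(k + 1)**2 + 5)/(3*k**2 + k + 4).
Gosper form: A/B · C(k+1)/C(k) with A=1, B=1, C=k**2 + k/3 + 4/3.
f must satisfy (1)·f(k+1) − (1)·f(k) = k**2 + k/3 + 4/3.
From deg A=0, deg B=0, deg C=2: d=3.
Coefficient equations give f(k) = k*(k**2 - k + 4)/3.
Get s_k = R·t_k = k*(k**2 - k + 4) with R(k) = B(k−1)f(k)/C(k) = k*(k**2 - k + 4)/(3*k**2 + k + 4).
Δs = 3*k**2 + k + 4, as required.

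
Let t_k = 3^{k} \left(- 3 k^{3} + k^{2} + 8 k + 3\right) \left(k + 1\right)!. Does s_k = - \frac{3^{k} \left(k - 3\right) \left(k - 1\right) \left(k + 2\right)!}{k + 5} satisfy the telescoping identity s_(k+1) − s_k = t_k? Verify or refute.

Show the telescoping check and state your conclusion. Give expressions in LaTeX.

Invalid: residual \frac{3^{k + 1} \left(3 k^{4} + 14 k^{3} - 14 k^{2} - 39 k - 18\right) \left(k + 1\right)!}{\left(k + 5\right) \left(k + 6\right)} ≠ 0.

s_(k+1) = -3**(k + 1)*k*(k - 2)*factorial(k + 3)/(k + 6)
s_(k+1) − s_k = 3**k*(-3*k**4 - 17*k**3 + 5*k**2 + 69*k + 18)*factorial(k + 2)/((k + 5)*(k + 6))
(s_(k+1) − s_k) − t_k = 3**(k + 1)*(3*k**4 + 14*k**3 - 14*k**2 - 39*k - 18)*factorial(k + 1)/((k + 5)*(k + 6))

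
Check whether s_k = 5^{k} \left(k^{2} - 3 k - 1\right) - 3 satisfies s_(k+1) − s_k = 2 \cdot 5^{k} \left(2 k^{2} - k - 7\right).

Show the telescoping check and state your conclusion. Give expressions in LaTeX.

s_(k+1) = 5**(k + 1)*(-3*k + (k + 1)**2 - 4) - 3
s_(k+1) − s_k = 2*5**k*(2*k**2 - k - 7)
(s_(k+1) − s_k) − t_k = 0

Valid — Δs_k = t_k.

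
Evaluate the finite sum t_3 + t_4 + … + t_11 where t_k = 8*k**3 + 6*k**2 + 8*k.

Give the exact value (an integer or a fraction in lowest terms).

r(k) = (4*k**3 + 15*k**2 + 22*k + 11)/(k*(4*k**2 + 3*k + 4)) after simplifying.
Gosper form: A/B · C(k+1)/C(k) with A=1, B=1, C=k**3 + 3*k**2/4 + k.
Key eq: (1)·f(k+1) = (1)·f(k) + (k**3 + 3*k**2/4 + k).
deg f ≤ 4 (via 0,0,3).
Coefficient equations give f(k) = k*(k - 1)*(2*k**2 + 3)/8.
R(k) = B(k−1)·f(k)/C(k) = (k - 1)*(2*k**2 + 3)/(2*(4*k**2 + 3*k + 4)); s_k = R·t_k = k*(2*k**3 - 2*k**2 + 3*k - 3).
Δs = 2*k*(4*k**2 + 3*k + 4), as required.
Evaluate s at k=12 and k=3: 38412 and 126; difference 38286.

Σ = 38286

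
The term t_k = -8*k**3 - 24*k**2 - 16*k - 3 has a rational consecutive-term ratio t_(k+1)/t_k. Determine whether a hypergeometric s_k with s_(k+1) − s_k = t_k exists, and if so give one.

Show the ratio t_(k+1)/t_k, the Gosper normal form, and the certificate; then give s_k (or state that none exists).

The ratio is (8*k**3 + 48*k**2 + 88*k + 51)/(8*k**3 + 24*k**2 + 16*k + 3).
A = 1, B = 1, C = k**3 + 3*k**2 + 2*k + 3/8.
Set up (1)·f(k+1) − (1)·f(k) − (k**3 + 3*k**2 + 2*k + 3/8) = 0.
deg f ≤ 4 (via 0,0,3).
Solve for f: f(k) = k*(2*k**3 + 4*k**2 - 2*k - 1)/8 (degree 4 ≤ 4).
Get s_k = R·t_k = k*(-2*k**3 - 4*k**2 + 2*k + 1) with R(k) = B(k−1)f(k)/C(k) = k*(2*k**3 + 4*k**2 - 2*k - 1)/((2*k + 1)*(4*k**2 + 10*k + 3)).
Check: Δs_k = -8*k**3 - 24*k**2 - 16*k - 3. ✓

s_k = k*(-2*k**3 - 4*k**2 + 2*k + 1)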